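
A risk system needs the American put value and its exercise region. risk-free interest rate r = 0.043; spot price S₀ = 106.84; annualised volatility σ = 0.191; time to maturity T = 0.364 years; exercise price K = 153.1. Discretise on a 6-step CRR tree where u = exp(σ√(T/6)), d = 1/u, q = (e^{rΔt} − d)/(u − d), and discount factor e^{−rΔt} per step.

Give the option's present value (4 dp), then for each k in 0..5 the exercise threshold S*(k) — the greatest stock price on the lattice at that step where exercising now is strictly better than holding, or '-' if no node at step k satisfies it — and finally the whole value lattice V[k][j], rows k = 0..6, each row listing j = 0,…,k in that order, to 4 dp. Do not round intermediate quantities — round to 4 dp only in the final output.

price = 46.2600
boundary = 106.8400 111.9863 117.3806 123.0346 128.9610 135.1729
tree:
46.2600
51.1698 41.1137
55.8540 46.2600 35.7194
60.3230 51.1698 41.1137 30.0654
64.5865 55.8540 46.2600 35.7194 24.1390
68.6542 60.3230 51.1698 41.1137 30.0654 17.9271
72.5349 64.5865 55.8540 46.2600 35.7194 24.1390 11.4160

Δt=0.06067, u=1.04817, d=0.95404, q=0.51599, disc=e^(-rΔt)=0.99739
k=6 terminal: V=max(K-S,0) → 72.5349 64.5865 55.8540 46.2600 35.7194 24.1390 11.4160
k=5: j=0 S=84.4458 intr=68.6542 cont=68.2553 V=68.6542[EX]; j=1 S=92.7770 intr=60.3230 cont=59.9241 V=60.3230[EX]; j=2 S=101.9302 intr=51.1698 cont=50.7710 V=51.1698[EX]; j=3 S=111.9863 intr=41.1137 cont=40.7148 V=41.1137[EX]; j=4 S=123.0346 intr=30.0654 cont=29.6665 V=30.0654[EX]; j=5 S=135.1729 intr=17.9271 cont=17.5282 V=17.9271[EX]  S*(5)=135.1729
k=4: j=0 S=88.5135 intr=64.5865 cont=64.1877 V=64.5865[EX]; j=1 S=97.2460 intr=55.8540 cont=55.4552 V=55.8540[EX]; j=2 S=106.8400 intr=46.2600 cont=45.8611 V=46.2600[EX]; j=3 S=117.3806 intr=35.7194 cont=35.3206 V=35.7194[EX]; j=4 S=128.9610 intr=24.1390 cont=23.7401 V=24.1390[EX]  S*(4)=128.9610
k=3: j=0 S=92.7770 intr=60.3230 cont=59.9241 V=60.3230[EX]; j=1 S=101.9302 intr=51.1698 cont=50.7710 V=51.1698[EX]; j=2 S=111.9863 intr=41.1137 cont=40.7148 V=41.1137[EX]; j=3 S=123.0346 intr=30.0654 cont=29.6665 V=30.0654[EX]  S*(3)=123.0346
k=2: j=0 S=97.2460 intr=55.8540 cont=55.4552 V=55.8540[EX]; j=1 S=106.8400 intr=46.2600 cont=45.8611 V=46.2600[EX]; j=2 S=117.3806 intr=35.7194 cont=35.3206 V=35.7194[EX]  S*(2)=117.3806
k=1: j=0 S=101.9302 intr=51.1698 cont=50.7710 V=51.1698[EX]; j=1 S=111.9863 intr=41.1137 cont=40.7148 V=41.1137[EX]  S*(1)=111.9863
k=0: j=0 S=106.8400 intr=46.2600 cont=45.8611 V=46.2600[EX]  S*(0)=106.8400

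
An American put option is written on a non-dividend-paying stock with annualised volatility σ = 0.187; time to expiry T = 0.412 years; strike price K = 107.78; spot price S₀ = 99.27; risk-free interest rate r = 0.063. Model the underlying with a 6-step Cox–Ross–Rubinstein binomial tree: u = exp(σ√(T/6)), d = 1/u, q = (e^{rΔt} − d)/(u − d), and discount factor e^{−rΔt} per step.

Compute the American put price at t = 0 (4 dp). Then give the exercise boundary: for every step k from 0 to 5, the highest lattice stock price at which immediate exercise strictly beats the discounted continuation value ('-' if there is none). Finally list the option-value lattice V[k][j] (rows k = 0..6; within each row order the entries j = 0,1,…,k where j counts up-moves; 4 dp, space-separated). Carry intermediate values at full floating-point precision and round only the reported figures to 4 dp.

Δt=0.06867  u=1.05022  d=0.95218  q=0.53197  discount=0.99568
step 6 (expiry): payoffs max(K−S,0) = 33.7973 26.1795 17.7773 8.5100 0.0000 0.0000 0.0000
step 5: (k=5,j=0): S=77.6983, (K−S)⁺=30.0817, hold=29.6165 ⇒ V=30.0817 exercise | (k=5,j=1): S=85.6987, (K−S)⁺=22.0813, hold=21.6161 ⇒ V=22.0813 exercise | (k=5,j=2): S=94.5228, (K−S)⁺=13.2572, hold=12.7919 ⇒ V=13.2572 exercise | (k=5,j=3): S=104.2556, (K−S)⁺=3.5244, hold=3.9657 ⇒ V=3.9657 continue | (k=5,j=4): S=114.9905, (K−S)⁺=0.0000, hold=0.0000 ⇒ V=0.0000 continue | (k=5,j=5): S=126.8308, (K−S)⁺=0.0000, hold=0.0000 ⇒ V=0.0000 continue  boundary S*=94.5228
step 4: (k=4,j=0): S=81.6005, (K−S)⁺=26.1795, hold=25.7143 ⇒ V=26.1795 exercise | (k=4,j=1): S=90.0027, (K−S)⁺=17.7773, hold=17.3121 ⇒ V=17.7773 exercise | (k=4,j=2): S=99.2700, (K−S)⁺=8.5100, hold=8.2785 ⇒ V=8.5100 exercise | (k=4,j=3): S=109.4916, (K−S)⁺=0.0000, hold=1.8481 ⇒ V=1.8481 continue | (k=4,j=4): S=120.7656, (K−S)⁺=0.0000, hold=0.0000 ⇒ V=0.0000 continue  boundary S*=99.2700
step 3: (k=3,j=0): S=85.6987, (K−S)⁺=22.0813, hold=21.6161 ⇒ V=22.0813 exercise | (k=3,j=1): S=94.5228, (K−S)⁺=13.2572, hold=12.7919 ⇒ V=13.2572 exercise | (k=3,j=2): S=104.2556, (K−S)⁺=3.5244, hold=4.9446 ⇒ V=4.9446 continue | (k=3,j=3): S=114.9905, (K−S)⁺=0.0000, hold=0.8612 ⇒ V=0.8612 continue  boundary S*=94.5228
step 2: (k=2,j=0): S=90.0027, (K−S)⁺=17.7773, hold=17.3121 ⇒ V=17.7773 exercise | (k=2,j=1): S=99.2700, (K−S)⁺=8.5100, hold=8.7970 ⇒ V=8.7970 continue | (k=2,j=2): S=109.4916, (K−S)⁺=0.0000, hold=2.7604 ⇒ V=2.7604 continue  boundary S*=90.0027
step 1: (k=1,j=0): S=94.5228, (K−S)⁺=13.2572, hold=12.9439 ⇒ V=13.2572 exercise | (k=1,j=1): S=104.2556, (K−S)⁺=3.5244, hold=5.5616 ⇒ V=5.5616 continue  boundary S*=94.5228
step 0: (k=0,j=0): S=99.2700, (K−S)⁺=8.5100, hold=9.1238 ⇒ V=9.1238 continue  boundary S*=-

price = 9.1238
boundary = - 94.5228 90.0027 94.5228 99.2700 94.5228
tree:
9.1238
13.2572 5.5616
17.7773 8.7970 2.7604
22.0813 13.2572 4.9446 0.8612
26.1795 17.7773 8.5100 1.8481 0.0000
30.0817 22.0813 13.2572 3.9657 0.0000 0.0000
33.7973 26.1795 17.7773 8.5100 0.0000 0.0000 0.0000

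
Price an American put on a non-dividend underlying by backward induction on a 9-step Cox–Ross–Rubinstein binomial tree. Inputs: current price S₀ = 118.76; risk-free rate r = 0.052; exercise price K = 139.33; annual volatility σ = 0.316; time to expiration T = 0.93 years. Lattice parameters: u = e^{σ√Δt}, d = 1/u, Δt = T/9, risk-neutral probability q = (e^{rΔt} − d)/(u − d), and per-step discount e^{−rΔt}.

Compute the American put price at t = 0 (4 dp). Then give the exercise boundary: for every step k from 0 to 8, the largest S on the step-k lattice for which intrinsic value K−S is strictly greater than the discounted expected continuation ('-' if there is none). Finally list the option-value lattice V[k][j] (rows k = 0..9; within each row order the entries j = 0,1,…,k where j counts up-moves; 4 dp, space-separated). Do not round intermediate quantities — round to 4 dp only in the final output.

price = 25.0360
boundary = - - 96.9257 87.5636 96.9257 107.2889 96.9257 107.2889 118.7600
tree:
25.0360
33.0613 17.3152
42.4043 24.1149 10.7315
51.7664 32.5398 15.9864 5.6151
60.2243 42.4043 23.0686 9.1071 2.1989
67.8652 51.7664 32.0411 14.3836 3.9518 0.4773
74.7680 60.2243 42.4043 21.9576 6.9975 0.9619 0.0000
81.0041 67.8652 51.7664 32.0411 12.1544 1.9385 0.0000 0.0000
86.6379 74.7680 60.2243 42.4043 20.5700 3.9065 0.0000 0.0000 0.0000
91.7274 81.0041 67.8652 51.7664 32.0411 7.8724 0.0000 0.0000 0.0000 0.0000

Δt=0.10333  u=1.10692  d=0.90341  q=0.50110  discount=0.99464
step 9 (expiry): payoffs max(K−S,0) = 91.7274 81.0041 67.8652 51.7664 32.0411 7.8724 0.0000 0.0000 0.0000 0.0000
step 8: (k=8,j=0): S=52.6921, (K−S)⁺=86.6379, hold=85.8912 ⇒ V=86.6379 exercise | (k=8,j=1): S=64.5620, (K−S)⁺=74.7680, hold=74.0213 ⇒ V=74.7680 exercise | (k=8,j=2): S=79.1057, (K−S)⁺=60.2243, hold=59.4776 ⇒ V=60.2243 exercise | (k=8,j=3): S=96.9257, (K−S)⁺=42.4043, hold=41.6576 ⇒ V=42.4043 exercise | (k=8,j=4): S=118.7600, (K−S)⁺=20.5700, hold=19.8233 ⇒ V=20.5700 exercise | (k=8,j=5): S=145.5128, (K−S)⁺=0.0000, hold=3.9065 ⇒ V=3.9065 continue | (k=8,j=6): S=178.2922, (K−S)⁺=0.0000, hold=0.0000 ⇒ V=0.0000 continue | (k=8,j=7): S=218.4557, (K−S)⁺=0.0000, hold=0.0000 ⇒ V=0.0000 continue | (k=8,j=8): S=267.6668, (K−S)⁺=0.0000, hold=0.0000 ⇒ V=0.0000 continue  boundary S*=118.7600
step 7: (k=7,j=0): S=58.3259, (K−S)⁺=81.0041, hold=80.2574 ⇒ V=81.0041 exercise | (k=7,j=1): S=71.4648, (K−S)⁺=67.8652, hold=67.1185 ⇒ V=67.8652 exercise | (k=7,j=2): S=87.5636, (K−S)⁺=51.7664, hold=51.0198 ⇒ V=51.7664 exercise | (k=7,j=3): S=107.2889, (K−S)⁺=32.0411, hold=31.2945 ⇒ V=32.0411 exercise | (k=7,j=4): S=131.4576, (K−S)⁺=7.8724, hold=12.1544 ⇒ V=12.1544 continue | (k=7,j=5): S=161.0708, (K−S)⁺=0.0000, hold=1.9385 ⇒ V=1.9385 continue | (k=7,j=6): S=197.3549, (K−S)⁺=0.0000, hold=0.0000 ⇒ V=0.0000 continue | (k=7,j=7): S=241.8126, (K−S)⁺=0.0000, hold=0.0000 ⇒ V=0.0000 continue  boundary S*=107.2889
step 6: (k=6,j=0): S=64.5620, (K−S)⁺=74.7680, hold=74.0213 ⇒ V=74.7680 exercise | (k=6,j=1): S=79.1057, (K−S)⁺=60.2243, hold=59.4776 ⇒ V=60.2243 exercise | (k=6,j=2): S=96.9257, (K−S)⁺=42.4043, hold=41.6576 ⇒ V=42.4043 exercise | (k=6,j=3): S=118.7600, (K−S)⁺=20.5700, hold=21.9576 ⇒ V=21.9576 continue | (k=6,j=4): S=145.5128, (K−S)⁺=0.0000, hold=6.9975 ⇒ V=6.9975 continue | (k=6,j=5): S=178.2922, (K−S)⁺=0.0000, hold=0.9619 ⇒ V=0.9619 continue | (k=6,j=6): S=218.4557, (K−S)⁺=0.0000, hold=0.0000 ⇒ V=0.0000 continue  boundary S*=96.9257
step 5: (k=5,j=0): S=71.4648, (K−S)⁺=67.8652, hold=67.1185 ⇒ V=67.8652 exercise | (k=5,j=1): S=87.5636, (K−S)⁺=51.7664, hold=51.0198 ⇒ V=51.7664 exercise | (k=5,j=2): S=107.2889, (K−S)⁺=32.0411, hold=31.9861 ⇒ V=32.0411 exercise | (k=5,j=3): S=131.4576, (K−S)⁺=7.8724, hold=14.3836 ⇒ V=14.3836 continue | (k=5,j=4): S=161.0708, (K−S)⁺=0.0000, hold=3.9518 ⇒ V=3.9518 continue | (k=5,j=5): S=197.3549, (K−S)⁺=0.0000, hold=0.4773 ⇒ V=0.4773 continue  boundary S*=107.2889
step 4: (k=4,j=0): S=79.1057, (K−S)⁺=60.2243, hold=59.4776 ⇒ V=60.2243 exercise | (k=4,j=1): S=96.9257, (K−S)⁺=42.4043, hold=41.6576 ⇒ V=42.4043 exercise | (k=4,j=2): S=118.7600, (K−S)⁺=20.5700, hold=23.0686 ⇒ V=23.0686 continue | (k=4,j=3): S=145.5128, (K−S)⁺=0.0000, hold=9.1071 ⇒ V=9.1071 continue | (k=4,j=4): S=178.2922, (K−S)⁺=0.0000, hold=2.1989 ⇒ V=2.1989 continue  boundary S*=96.9257
step 3: (k=3,j=0): S=87.5636, (K−S)⁺=51.7664, hold=51.0198 ⇒ V=51.7664 exercise | (k=3,j=1): S=107.2889, (K−S)⁺=32.0411, hold=32.5398 ⇒ V=32.5398 continue | (k=3,j=2): S=131.4576, (K−S)⁺=7.8724, hold=15.9864 ⇒ V=15.9864 continue | (k=3,j=3): S=161.0708, (K−S)⁺=0.0000, hold=5.6151 ⇒ V=5.6151 continue  boundary S*=87.5636
step 2: (k=2,j=0): S=96.9257, (K−S)⁺=42.4043, hold=41.9062 ⇒ V=42.4043 exercise | (k=2,j=1): S=118.7600, (K−S)⁺=20.5700, hold=24.1149 ⇒ V=24.1149 continue | (k=2,j=2): S=145.5128, (K−S)⁺=0.0000, hold=10.7315 ⇒ V=10.7315 continue  boundary S*=96.9257
step 1: (k=1,j=0): S=107.2889, (K−S)⁺=32.0411, hold=33.0613 ⇒ V=33.0613 continue | (k=1,j=1): S=131.4576, (K−S)⁺=7.8724, hold=17.3152 ⇒ V=17.3152 continue  boundary S*=-
step 0: (k=0,j=0): S=118.7600, (K−S)⁺=20.5700, hold=25.0360 ⇒ V=25.0360 continue  boundary S*=-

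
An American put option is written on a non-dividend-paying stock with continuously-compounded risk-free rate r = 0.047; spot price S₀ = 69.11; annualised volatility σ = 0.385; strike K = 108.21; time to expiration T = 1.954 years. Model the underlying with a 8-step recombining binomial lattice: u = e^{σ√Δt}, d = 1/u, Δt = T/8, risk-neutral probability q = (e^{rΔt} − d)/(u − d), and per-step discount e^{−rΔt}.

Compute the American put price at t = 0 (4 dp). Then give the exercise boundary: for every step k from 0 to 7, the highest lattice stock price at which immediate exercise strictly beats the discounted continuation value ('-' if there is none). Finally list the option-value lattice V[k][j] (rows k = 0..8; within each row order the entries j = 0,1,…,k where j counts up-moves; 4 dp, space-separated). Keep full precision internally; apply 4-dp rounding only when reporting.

price = 40.3298
boundary = - 57.1355 47.2358 57.1355 69.1100 57.1355 69.1100 83.5941
tree:
40.3298
51.0745 29.7811
60.9742 39.6757 19.8908
69.1586 51.0745 28.4105 11.2374
75.9249 60.9742 39.1000 17.6358 4.6501
81.5188 69.1586 51.0745 26.8278 8.2080 0.9489
86.1435 75.9249 60.9742 39.1000 14.3194 1.8556 0.0000
89.9669 81.5188 69.1586 51.0745 24.6159 3.6288 0.0000 0.0000
93.1278 86.1435 75.9249 60.9742 39.1000 7.0962 0.0000 0.0000 0.0000

Δt=0.24425, u=1.20958, d=0.82673, q=0.48273, disc=e^(-rΔt)=0.98859
k=8 terminal: V=max(K-S,0) → 93.1278 86.1435 75.9249 60.9742 39.1000 7.0962 0.0000 0.0000 0.0000
k=7: j=0 S=18.2431 intr=89.9669 cont=88.7318 V=89.9669[EX]; j=1 S=26.6912 intr=81.5188 cont=80.2837 V=81.5188[EX]; j=2 S=39.0514 intr=69.1586 cont=67.9235 V=69.1586[EX]; j=3 S=57.1355 intr=51.0745 cont=49.8394 V=51.0745[EX]; j=4 S=83.5941 intr=24.6159 cont=23.3808 V=24.6159[EX]; j=5 S=122.3052 intr=0.0000 cont=3.6288 V=3.6288[hold]; j=6 S=178.9428 intr=0.0000 cont=0.0000 V=0.0000[hold]; j=7 S=261.8084 intr=0.0000 cont=0.0000 V=0.0000[hold]  S*(7)=83.5941
k=6: j=0 S=22.0665 intr=86.1435 cont=84.9084 V=86.1435[EX]; j=1 S=32.2851 intr=75.9249 cont=74.6898 V=75.9249[EX]; j=2 S=47.2358 intr=60.9742 cont=59.7391 V=60.9742[EX]; j=3 S=69.1100 intr=39.1000 cont=37.8649 V=39.1000[EX]; j=4 S=101.1138 intr=7.0962 cont=14.3194 V=14.3194[hold]; j=5 S=147.9379 intr=0.0000 cont=1.8556 V=1.8556[hold]; j=6 S=216.4457 intr=0.0000 cont=0.0000 V=0.0000[hold]  S*(6)=69.1100
k=5: j=0 S=26.6912 intr=81.5188 cont=80.2837 V=81.5188[EX]; j=1 S=39.0514 intr=69.1586 cont=67.9235 V=69.1586[EX]; j=2 S=57.1355 intr=51.0745 cont=49.8394 V=51.0745[EX]; j=3 S=83.5941 intr=24.6159 cont=26.8278 V=26.8278[hold]; j=4 S=122.3052 intr=0.0000 cont=8.2080 V=8.2080[hold]; j=5 S=178.9428 intr=0.0000 cont=0.9489 V=0.9489[hold]  S*(5)=57.1355
k=4: j=0 S=32.2851 intr=75.9249 cont=74.6898 V=75.9249[EX]; j=1 S=47.2358 intr=60.9742 cont=59.7391 V=60.9742[EX]; j=2 S=69.1100 intr=39.1000 cont=38.9205 V=39.1000[EX]; j=3 S=101.1138 intr=7.0962 cont=17.6358 V=17.6358[hold]; j=4 S=147.9379 intr=0.0000 cont=4.6501 V=4.6501[hold]  S*(4)=69.1100
k=3: j=0 S=39.0514 intr=69.1586 cont=67.9235 V=69.1586[EX]; j=1 S=57.1355 intr=51.0745 cont=49.8394 V=51.0745[EX]; j=2 S=83.5941 intr=24.6159 cont=28.4105 V=28.4105[hold]; j=3 S=122.3052 intr=0.0000 cont=11.2374 V=11.2374[hold]  S*(3)=57.1355
k=2: j=0 S=47.2358 intr=60.9742 cont=59.7391 V=60.9742[EX]; j=1 S=69.1100 intr=39.1000 cont=39.6757 V=39.6757[hold]; j=2 S=101.1138 intr=7.0962 cont=19.8908 V=19.8908[hold]  S*(2)=47.2358
k=1: j=0 S=57.1355 intr=51.0745 cont=50.1141 V=51.0745[EX]; j=1 S=83.5941 intr=24.6159 cont=29.7811 V=29.7811[hold]  S*(1)=57.1355
k=0: j=0 S=69.1100 intr=39.1000 cont=40.3298 V=40.3298[hold]  S*(0)=-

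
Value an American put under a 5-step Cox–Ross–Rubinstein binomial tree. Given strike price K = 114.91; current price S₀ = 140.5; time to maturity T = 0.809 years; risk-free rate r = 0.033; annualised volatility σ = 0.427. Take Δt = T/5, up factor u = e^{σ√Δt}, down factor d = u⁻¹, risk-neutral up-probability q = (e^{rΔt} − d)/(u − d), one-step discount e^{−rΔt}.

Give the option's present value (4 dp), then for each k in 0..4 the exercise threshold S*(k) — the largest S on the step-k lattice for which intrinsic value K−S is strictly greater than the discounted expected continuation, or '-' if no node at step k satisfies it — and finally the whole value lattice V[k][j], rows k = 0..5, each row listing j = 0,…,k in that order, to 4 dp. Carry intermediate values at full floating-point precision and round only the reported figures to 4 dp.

price = 7.7790
boundary = - - - 83.9258 70.6809
tree:
7.7790
12.7286 2.3452
20.2595 4.4712 0.0000
30.9842 8.5243 0.0000 0.0000
44.2291 16.2517 0.0000 0.0000 0.0000
55.3838 30.9842 0.0000 0.0000 0.0000 0.0000

params: Δt=0.16180 u=1.18739 d=0.84218 q=0.47267 e^(-rΔt)=0.99467
t_5 payoffs: 55.3838 30.9842 0.0000 0.0000 0.0000 0.0000
t_4: node(4,0) S=70.6809 payoff=44.2291 vs cont=43.6172 → 44.2291 [stop]  node(4,1) S=99.6527 payoff=15.2573 vs cont=16.2517 → 16.2517 [wait]  node(4,2) S=140.5000 payoff=0.0000 vs cont=0.0000 → 0.0000 [wait]  node(4,3) S=198.0904 payoff=0.0000 vs cont=0.0000 → 0.0000 [wait]  node(4,4) S=279.2869 payoff=0.0000 vs cont=0.0000 → 0.0000 [wait]  ⇒ S*(4)=70.6809
t_3: node(3,0) S=83.9258 payoff=30.9842 vs cont=30.8398 → 30.9842 [stop]  node(3,1) S=118.3267 payoff=0.0000 vs cont=8.5243 → 8.5243 [wait]  node(3,2) S=166.8284 payoff=0.0000 vs cont=0.0000 → 0.0000 [wait]  node(3,3) S=235.2107 payoff=0.0000 vs cont=0.0000 → 0.0000 [wait]  ⇒ S*(3)=83.9258
t_2: node(2,0) S=99.6527 payoff=15.2573 vs cont=20.2595 → 20.2595 [wait]  node(2,1) S=140.5000 payoff=0.0000 vs cont=4.4712 → 4.4712 [wait]  node(2,2) S=198.0904 payoff=0.0000 vs cont=0.0000 → 0.0000 [wait]  ⇒ S*(2)=-
t_1: node(1,0) S=118.3267 payoff=0.0000 vs cont=12.7286 → 12.7286 [wait]  node(1,1) S=166.8284 payoff=0.0000 vs cont=2.3452 → 2.3452 [wait]  ⇒ S*(1)=-
t_0: node(0,0) S=140.5000 payoff=0.0000 vs cont=7.7790 → 7.7790 [wait]  ⇒ S*(0)=-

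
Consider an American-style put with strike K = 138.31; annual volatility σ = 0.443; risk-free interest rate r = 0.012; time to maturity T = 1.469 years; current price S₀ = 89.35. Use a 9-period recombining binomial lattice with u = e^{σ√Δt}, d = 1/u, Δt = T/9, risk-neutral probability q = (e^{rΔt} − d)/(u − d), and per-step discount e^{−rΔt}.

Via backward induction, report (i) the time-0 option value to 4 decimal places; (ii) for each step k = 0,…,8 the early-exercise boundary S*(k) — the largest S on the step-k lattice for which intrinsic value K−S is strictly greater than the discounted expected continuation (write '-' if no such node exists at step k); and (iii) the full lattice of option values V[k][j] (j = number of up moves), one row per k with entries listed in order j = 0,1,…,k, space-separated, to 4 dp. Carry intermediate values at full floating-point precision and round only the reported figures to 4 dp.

price = 54.6105
boundary = - - - 52.2288 62.4653 52.2288 62.4653 74.7079 89.3500
tree:
54.6105
65.2901 42.3474
75.9752 53.0659 29.9866
86.0812 64.4742 39.9436 18.4641
94.6401 75.8447 51.4447 26.6570 8.9568
101.7964 86.0812 63.7742 37.2376 14.3907 2.6370
107.7800 94.6401 75.8447 49.9226 22.5542 4.9005 0.0000
112.7831 101.7964 86.0812 63.6021 34.1297 9.1066 0.0000 0.0000
116.9663 107.7800 94.6401 75.8447 48.9600 16.9229 0.0000 0.0000 0.0000
120.4639 112.7831 101.7964 86.0812 63.6021 31.4482 0.0000 0.0000 0.0000 0.0000

params: Δt=0.16322 u=1.19599 d=0.83613 q=0.46082 e^(-rΔt)=0.99804
t_9 payoffs: 120.4639 112.7831 101.7964 86.0812 63.6021 31.4482 0.0000 0.0000 0.0000 0.0000
t_8: node(8,0) S=21.3437 payoff=116.9663 vs cont=116.6956 → 116.9663 [stop]  node(8,1) S=30.5300 payoff=107.7800 vs cont=107.5094 → 107.7800 [stop]  node(8,2) S=43.6699 payoff=94.6401 vs cont=94.3694 → 94.6401 [stop]  node(8,3) S=62.4653 payoff=75.8447 vs cont=75.5741 → 75.8447 [stop]  node(8,4) S=89.3500 payoff=48.9600 vs cont=48.6894 → 48.9600 [stop]  node(8,5) S=127.8058 payoff=10.5042 vs cont=16.9229 → 16.9229 [wait]  node(8,6) S=182.8128 payoff=0.0000 vs cont=0.0000 → 0.0000 [wait]  node(8,7) S=261.4946 payoff=0.0000 vs cont=0.0000 → 0.0000 [wait]  node(8,8) S=374.0407 payoff=0.0000 vs cont=0.0000 → 0.0000 [wait]  ⇒ S*(8)=89.3500
t_7: node(7,0) S=25.5269 payoff=112.7831 vs cont=112.5124 → 112.7831 [stop]  node(7,1) S=36.5136 payoff=101.7964 vs cont=101.5258 → 101.7964 [stop]  node(7,2) S=52.2288 payoff=86.0812 vs cont=85.8105 → 86.0812 [stop]  node(7,3) S=74.7079 payoff=63.6021 vs cont=63.3315 → 63.6021 [stop]  node(7,4) S=106.8618 payoff=31.4482 vs cont=34.1297 → 34.1297 [wait]  node(7,5) S=152.8547 payoff=0.0000 vs cont=9.1066 → 9.1066 [wait]  node(7,6) S=218.6426 payoff=0.0000 vs cont=0.0000 → 0.0000 [wait]  node(7,7) S=312.7453 payoff=0.0000 vs cont=0.0000 → 0.0000 [wait]  ⇒ S*(7)=74.7079
t_6: node(6,0) S=30.5300 payoff=107.7800 vs cont=107.5094 → 107.7800 [stop]  node(6,1) S=43.6699 payoff=94.6401 vs cont=94.3694 → 94.6401 [stop]  node(6,2) S=62.4653 payoff=75.8447 vs cont=75.5741 → 75.8447 [stop]  node(6,3) S=89.3500 payoff=48.9600 vs cont=49.9226 → 49.9226 [wait]  node(6,4) S=127.8058 payoff=10.5042 vs cont=22.5542 → 22.5542 [wait]  node(6,5) S=182.8128 payoff=0.0000 vs cont=4.9005 → 4.9005 [wait]  node(6,6) S=261.4946 payoff=0.0000 vs cont=0.0000 → 0.0000 [wait]  ⇒ S*(6)=62.4653
t_5: node(5,0) S=36.5136 payoff=101.7964 vs cont=101.5258 → 101.7964 [stop]  node(5,1) S=52.2288 payoff=86.0812 vs cont=85.8105 → 86.0812 [stop]  node(5,2) S=74.7079 payoff=63.6021 vs cont=63.7742 → 63.7742 [wait]  node(5,3) S=106.8618 payoff=31.4482 vs cont=37.2376 → 37.2376 [wait]  node(5,4) S=152.8547 payoff=0.0000 vs cont=14.3907 → 14.3907 [wait]  node(5,5) S=218.6426 payoff=0.0000 vs cont=2.6370 → 2.6370 [wait]  ⇒ S*(5)=52.2288
t_4: node(4,0) S=43.6699 payoff=94.6401 vs cont=94.3694 → 94.6401 [stop]  node(4,1) S=62.4653 payoff=75.8447 vs cont=75.6533 → 75.8447 [stop]  node(4,2) S=89.3500 payoff=48.9600 vs cont=51.4447 → 51.4447 [wait]  node(4,3) S=127.8058 payoff=10.5042 vs cont=26.6570 → 26.6570 [wait]  node(4,4) S=182.8128 payoff=0.0000 vs cont=8.9568 → 8.9568 [wait]  ⇒ S*(4)=62.4653
t_3: node(3,0) S=52.2288 payoff=86.0812 vs cont=85.8105 → 86.0812 [stop]  node(3,1) S=74.7079 payoff=63.6021 vs cont=64.4742 → 64.4742 [wait]  node(3,2) S=106.8618 payoff=31.4482 vs cont=39.9436 → 39.9436 [wait]  node(3,3) S=152.8547 payoff=0.0000 vs cont=18.4641 → 18.4641 [wait]  ⇒ S*(3)=52.2288
t_2: node(2,0) S=62.4653 payoff=75.8447 vs cont=75.9752 → 75.9752 [wait]  node(2,1) S=89.3500 payoff=48.9600 vs cont=53.0659 → 53.0659 [wait]  node(2,2) S=127.8058 payoff=10.5042 vs cont=29.9866 → 29.9866 [wait]  ⇒ S*(2)=-
t_1: node(1,0) S=74.7079 payoff=63.6021 vs cont=65.2901 → 65.2901 [wait]  node(1,1) S=106.8618 payoff=31.4482 vs cont=42.3474 → 42.3474 [wait]  ⇒ S*(1)=-
t_0: node(0,0) S=89.3500 payoff=48.9600 vs cont=54.6105 → 54.6105 [wait]  ⇒ S*(0)=-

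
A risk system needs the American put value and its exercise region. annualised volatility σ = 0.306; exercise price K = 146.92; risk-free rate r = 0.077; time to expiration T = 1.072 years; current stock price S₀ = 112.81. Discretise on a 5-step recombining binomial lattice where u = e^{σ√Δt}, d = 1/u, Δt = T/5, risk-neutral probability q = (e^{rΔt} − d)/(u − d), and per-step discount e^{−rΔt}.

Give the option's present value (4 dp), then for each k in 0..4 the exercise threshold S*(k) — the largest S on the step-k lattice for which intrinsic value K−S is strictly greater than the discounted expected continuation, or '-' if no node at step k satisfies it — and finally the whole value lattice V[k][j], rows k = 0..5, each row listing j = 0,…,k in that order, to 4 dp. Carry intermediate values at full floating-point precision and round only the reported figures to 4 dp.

price = 34.2232
boundary = - 97.9069 112.8100 97.9069 112.8100
tree:
34.2232
49.0131 21.8327
61.9474 34.1100 11.3381
73.1730 49.0131 20.0862 3.7260
82.9156 61.9474 34.1100 7.9443 0.0000
91.3711 73.1730 49.0131 16.9384 0.0000 0.0000

Δt=0.21440  u=1.15222  d=0.86789  q=0.52318  discount=0.98363
step 5 (expiry): payoffs max(K−S,0) = 91.3711 73.1730 49.0131 16.9384 0.0000 0.0000
step 4: (k=4,j=0): S=64.0044, (K−S)⁺=82.9156, hold=80.5100 ⇒ V=82.9156 exercise | (k=4,j=1): S=84.9726, (K−S)⁺=61.9474, hold=59.5419 ⇒ V=61.9474 exercise | (k=4,j=2): S=112.8100, (K−S)⁺=34.1100, hold=31.7044 ⇒ V=34.1100 exercise | (k=4,j=3): S=149.7671, (K−S)⁺=0.0000, hold=7.9443 ⇒ V=7.9443 continue | (k=4,j=4): S=198.8315, (K−S)⁺=0.0000, hold=0.0000 ⇒ V=0.0000 continue  boundary S*=112.8100
step 3: (k=3,j=0): S=73.7470, (K−S)⁺=73.1730, hold=70.7674 ⇒ V=73.1730 exercise | (k=3,j=1): S=97.9069, (K−S)⁺=49.0131, hold=46.6076 ⇒ V=49.0131 exercise | (k=3,j=2): S=129.9816, (K−S)⁺=16.9384, hold=20.0862 ⇒ V=20.0862 continue | (k=3,j=3): S=172.5643, (K−S)⁺=0.0000, hold=3.7260 ⇒ V=3.7260 continue  boundary S*=97.9069
step 2: (k=2,j=0): S=84.9726, (K−S)⁺=61.9474, hold=59.5419 ⇒ V=61.9474 exercise | (k=2,j=1): S=112.8100, (K−S)⁺=34.1100, hold=33.3244 ⇒ V=34.1100 exercise | (k=2,j=2): S=149.7671, (K−S)⁺=0.0000, hold=11.3381 ⇒ V=11.3381 continue  boundary S*=112.8100
step 1: (k=1,j=0): S=97.9069, (K−S)⁺=49.0131, hold=46.6076 ⇒ V=49.0131 exercise | (k=1,j=1): S=129.9816, (K−S)⁺=16.9384, hold=21.8327 ⇒ V=21.8327 continue  boundary S*=97.9069
step 0: (k=0,j=0): S=112.8100, (K−S)⁺=34.1100, hold=34.2232 ⇒ V=34.2232 continue  boundary S*=-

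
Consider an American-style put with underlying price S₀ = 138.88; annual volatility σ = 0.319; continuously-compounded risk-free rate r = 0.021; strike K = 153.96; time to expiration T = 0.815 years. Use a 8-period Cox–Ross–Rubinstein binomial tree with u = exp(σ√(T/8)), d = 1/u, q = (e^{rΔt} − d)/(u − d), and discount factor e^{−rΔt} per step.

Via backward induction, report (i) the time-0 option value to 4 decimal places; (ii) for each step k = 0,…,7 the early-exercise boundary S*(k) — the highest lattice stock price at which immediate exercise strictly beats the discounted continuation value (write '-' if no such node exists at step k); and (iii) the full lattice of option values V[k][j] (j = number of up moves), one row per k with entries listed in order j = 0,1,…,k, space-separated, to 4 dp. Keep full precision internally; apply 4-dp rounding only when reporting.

price = 24.4552
boundary = - - - 102.3252 92.4195 102.3252 113.2926 125.4356
tree:
24.4552
32.3986 16.1308
41.5978 22.7761 9.1475
51.6348 31.1264 14.0122 4.0237
61.5405 40.9586 20.8262 6.8405 1.0512
70.4872 51.6348 29.8059 11.3855 2.0458 0.0000
78.5679 61.5405 40.6674 18.4073 3.9815 0.0000 0.0000
85.8663 70.4872 51.6348 28.5244 7.7486 0.0000 0.0000 0.0000
92.4582 78.5679 61.5405 40.6674 15.0800 0.0000 0.0000 0.0000 0.0000

Δt=0.10187, u=1.10718, d=0.90319, q=0.48507, disc=e^(-rΔt)=0.99786
k=8 terminal: V=max(K-S,0) → 92.4582 78.5679 61.5405 40.6674 15.0800 0.0000 0.0000 0.0000 0.0000
k=7: j=0 S=68.0937 intr=85.8663 cont=85.5373 V=85.8663[EX]; j=1 S=83.4728 intr=70.4872 cont=70.1582 V=70.4872[EX]; j=2 S=102.3252 intr=51.6348 cont=51.3057 V=51.6348[EX]; j=3 S=125.4356 intr=28.5244 cont=28.1954 V=28.5244[EX]; j=4 S=153.7654 intr=0.1946 cont=7.7486 V=7.7486[hold]; j=5 S=188.4936 intr=0.0000 cont=0.0000 V=0.0000[hold]; j=6 S=231.0653 intr=0.0000 cont=0.0000 V=0.0000[hold]; j=7 S=283.2518 intr=0.0000 cont=0.0000 V=0.0000[hold]  S*(7)=125.4356
k=6: j=0 S=75.3921 intr=78.5679 cont=78.2389 V=78.5679[EX]; j=1 S=92.4195 intr=61.5405 cont=61.2114 V=61.5405[EX]; j=2 S=113.2926 intr=40.6674 cont=40.3383 V=40.6674[EX]; j=3 S=138.8800 intr=15.0800 cont=18.4073 V=18.4073[hold]; j=4 S=170.2463 intr=0.0000 cont=3.9815 V=3.9815[hold]; j=5 S=208.6967 intr=0.0000 cont=0.0000 V=0.0000[hold]; j=6 S=255.8313 intr=0.0000 cont=0.0000 V=0.0000[hold]  S*(6)=113.2926
k=5: j=0 S=83.4728 intr=70.4872 cont=70.1582 V=70.4872[EX]; j=1 S=102.3252 intr=51.6348 cont=51.3057 V=51.6348[EX]; j=2 S=125.4356 intr=28.5244 cont=29.8059 V=29.8059[hold]; j=3 S=153.7654 intr=0.1946 cont=11.3855 V=11.3855[hold]; j=4 S=188.4936 intr=0.0000 cont=2.0458 V=2.0458[hold]; j=5 S=231.0653 intr=0.0000 cont=0.0000 V=0.0000[hold]  S*(5)=102.3252
k=4: j=0 S=92.4195 intr=61.5405 cont=61.2114 V=61.5405[EX]; j=1 S=113.2926 intr=40.6674 cont=40.9586 V=40.9586[hold]; j=2 S=138.8800 intr=15.0800 cont=20.8262 V=20.8262[hold]; j=3 S=170.2463 intr=0.0000 cont=6.8405 V=6.8405[hold]; j=4 S=208.6967 intr=0.0000 cont=1.0512 V=1.0512[hold]  S*(4)=92.4195
k=3: j=0 S=102.3252 intr=51.6348 cont=51.4467 V=51.6348[EX]; j=1 S=125.4356 intr=28.5244 cont=31.1264 V=31.1264[hold]; j=2 S=153.7654 intr=0.1946 cont=14.0122 V=14.0122[hold]; j=3 S=188.4936 intr=0.0000 cont=4.0237 V=4.0237[hold]  S*(3)=102.3252
k=2: j=0 S=113.2926 intr=40.6674 cont=41.5978 V=41.5978[hold]; j=1 S=138.8800 intr=15.0800 cont=22.7761 V=22.7761[hold]; j=2 S=170.2463 intr=0.0000 cont=9.1475 V=9.1475[hold]  S*(2)=-
k=1: j=0 S=125.4356 intr=28.5244 cont=32.3986 V=32.3986[hold]; j=1 S=153.7654 intr=0.1946 cont=16.1308 V=16.1308[hold]  S*(1)=-
k=0: j=0 S=138.8800 intr=15.0800 cont=24.4552 V=24.4552[hold]  S*(0)=-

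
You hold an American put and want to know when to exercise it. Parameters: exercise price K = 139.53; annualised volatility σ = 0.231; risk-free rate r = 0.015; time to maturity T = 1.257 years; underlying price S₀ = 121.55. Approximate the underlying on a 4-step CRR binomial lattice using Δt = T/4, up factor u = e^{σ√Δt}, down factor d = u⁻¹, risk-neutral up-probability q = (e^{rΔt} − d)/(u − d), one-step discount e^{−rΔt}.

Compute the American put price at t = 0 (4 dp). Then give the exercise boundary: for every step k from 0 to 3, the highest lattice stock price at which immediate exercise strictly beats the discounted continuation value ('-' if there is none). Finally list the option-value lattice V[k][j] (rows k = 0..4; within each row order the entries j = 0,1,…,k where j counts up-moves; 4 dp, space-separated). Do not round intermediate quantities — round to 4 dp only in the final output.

price = 23.5659
boundary = - - 93.8162 106.7865
tree:
23.5659
33.6467 13.1276
45.7138 21.2047 4.7082
57.1087 32.7435 9.2007 0.0000
67.1196 45.7138 17.9800 0.0000 0.0000

params: Δt=0.31425 u=1.13825 d=0.87854 q=0.48586 e^(-rΔt)=0.99530
t_4 payoffs: 67.1196 45.7138 17.9800 0.0000 0.0000
t_3: node(3,0) S=82.4213 payoff=57.1087 vs cont=56.4526 → 57.1087 [stop]  node(3,1) S=106.7865 payoff=32.7435 vs cont=32.0873 → 32.7435 [stop]  node(3,2) S=138.3546 payoff=1.1754 vs cont=9.2007 → 9.2007 [wait]  node(3,3) S=179.2547 payoff=0.0000 vs cont=0.0000 → 0.0000 [wait]  ⇒ S*(3)=106.7865
t_2: node(2,0) S=93.8162 payoff=45.7138 vs cont=45.0576 → 45.7138 [stop]  node(2,1) S=121.5500 payoff=17.9800 vs cont=21.2047 → 21.2047 [wait]  node(2,2) S=157.4824 payoff=0.0000 vs cont=4.7082 → 4.7082 [wait]  ⇒ S*(2)=93.8162
t_1: node(1,0) S=106.7865 payoff=32.7435 vs cont=33.6467 → 33.6467 [wait]  node(1,1) S=138.3546 payoff=1.1754 vs cont=13.1276 → 13.1276 [wait]  ⇒ S*(1)=-
t_0: node(0,0) S=121.5500 payoff=17.9800 vs cont=23.5659 → 23.5659 [wait]  ⇒ S*(0)=-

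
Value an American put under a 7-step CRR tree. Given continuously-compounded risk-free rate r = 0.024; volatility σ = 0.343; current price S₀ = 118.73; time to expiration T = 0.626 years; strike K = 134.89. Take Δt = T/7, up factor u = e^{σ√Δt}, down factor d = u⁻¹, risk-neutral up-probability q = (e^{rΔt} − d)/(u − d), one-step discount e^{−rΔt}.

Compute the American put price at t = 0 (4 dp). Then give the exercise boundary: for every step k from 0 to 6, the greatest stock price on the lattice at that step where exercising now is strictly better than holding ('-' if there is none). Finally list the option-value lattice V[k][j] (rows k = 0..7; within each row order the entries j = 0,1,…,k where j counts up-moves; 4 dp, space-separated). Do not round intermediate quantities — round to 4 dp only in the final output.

price = 22.1445
boundary = - - - 87.2811 96.7090 107.1553 118.7300
tree:
22.1445
29.6657 14.2509
38.3412 20.5790 7.5900
47.6089 28.6635 12.0800 2.8528
56.1178 38.1810 18.6776 5.1232 0.4530
63.7971 47.6089 27.7347 9.1366 0.8813 0.0000
70.7277 56.1178 38.1810 16.1600 1.7144 0.0000 0.0000
76.9828 63.7971 47.6089 27.7347 3.3350 0.0000 0.0000 0.0000

Δt=0.08943  u=1.10802  d=0.90251  q=0.48483  discount=0.99786
step 7 (expiry): payoffs max(K−S,0) = 76.9828 63.7971 47.6089 27.7347 3.3350 0.0000 0.0000 0.0000
step 6: (k=6,j=0): S=64.1623, (K−S)⁺=70.7277, hold=70.4385 ⇒ V=70.7277 exercise | (k=6,j=1): S=78.7722, (K−S)⁺=56.1178, hold=55.8285 ⇒ V=56.1178 exercise | (k=6,j=2): S=96.7090, (K−S)⁺=38.1810, hold=37.8918 ⇒ V=38.1810 exercise | (k=6,j=3): S=118.7300, (K−S)⁺=16.1600, hold=15.8708 ⇒ V=16.1600 exercise | (k=6,j=4): S=145.7653, (K−S)⁺=0.0000, hold=1.7144 ⇒ V=1.7144 continue | (k=6,j=5): S=178.9566, (K−S)⁺=0.0000, hold=0.0000 ⇒ V=0.0000 continue | (k=6,j=6): S=219.7057, (K−S)⁺=0.0000, hold=0.0000 ⇒ V=0.0000 continue  boundary S*=118.7300
step 5: (k=5,j=0): S=71.0929, (K−S)⁺=63.7971, hold=63.5079 ⇒ V=63.7971 exercise | (k=5,j=1): S=87.2811, (K−S)⁺=47.6089, hold=47.3197 ⇒ V=47.6089 exercise | (k=5,j=2): S=107.1553, (K−S)⁺=27.7347, hold=27.4455 ⇒ V=27.7347 exercise | (k=5,j=3): S=131.5550, (K−S)⁺=3.3350, hold=9.1366 ⇒ V=9.1366 continue | (k=5,j=4): S=161.5105, (K−S)⁺=0.0000, hold=0.8813 ⇒ V=0.8813 continue | (k=5,j=5): S=198.2871, (K−S)⁺=0.0000, hold=0.0000 ⇒ V=0.0000 continue  boundary S*=107.1553
step 4: (k=4,j=0): S=78.7722, (K−S)⁺=56.1178, hold=55.8285 ⇒ V=56.1178 exercise | (k=4,j=1): S=96.7090, (K−S)⁺=38.1810, hold=37.8918 ⇒ V=38.1810 exercise | (k=4,j=2): S=118.7300, (K−S)⁺=16.1600, hold=18.6776 ⇒ V=18.6776 continue | (k=4,j=3): S=145.7653, (K−S)⁺=0.0000, hold=5.1232 ⇒ V=5.1232 continue | (k=4,j=4): S=178.9566, (K−S)⁺=0.0000, hold=0.4530 ⇒ V=0.4530 continue  boundary S*=96.7090
step 3: (k=3,j=0): S=87.2811, (K−S)⁺=47.6089, hold=47.3197 ⇒ V=47.6089 exercise | (k=3,j=1): S=107.1553, (K−S)⁺=27.7347, hold=28.6635 ⇒ V=28.6635 continue | (k=3,j=2): S=131.5550, (K−S)⁺=3.3350, hold=12.0800 ⇒ V=12.0800 continue | (k=3,j=3): S=161.5105, (K−S)⁺=0.0000, hold=2.8528 ⇒ V=2.8528 continue  boundary S*=87.2811
step 2: (k=2,j=0): S=96.7090, (K−S)⁺=38.1810, hold=38.3412 ⇒ V=38.3412 continue | (k=2,j=1): S=118.7300, (K−S)⁺=16.1600, hold=20.5790 ⇒ V=20.5790 continue | (k=2,j=2): S=145.7653, (K−S)⁺=0.0000, hold=7.5900 ⇒ V=7.5900 continue  boundary S*=-
step 1: (k=1,j=0): S=107.1553, (K−S)⁺=27.7347, hold=29.6657 ⇒ V=29.6657 continue | (k=1,j=1): S=131.5550, (K−S)⁺=3.3350, hold=14.2509 ⇒ V=14.2509 continue  boundary S*=-
step 0: (k=0,j=0): S=118.7300, (K−S)⁺=16.1600, hold=22.1445 ⇒ V=22.1445 continue  boundary S*=-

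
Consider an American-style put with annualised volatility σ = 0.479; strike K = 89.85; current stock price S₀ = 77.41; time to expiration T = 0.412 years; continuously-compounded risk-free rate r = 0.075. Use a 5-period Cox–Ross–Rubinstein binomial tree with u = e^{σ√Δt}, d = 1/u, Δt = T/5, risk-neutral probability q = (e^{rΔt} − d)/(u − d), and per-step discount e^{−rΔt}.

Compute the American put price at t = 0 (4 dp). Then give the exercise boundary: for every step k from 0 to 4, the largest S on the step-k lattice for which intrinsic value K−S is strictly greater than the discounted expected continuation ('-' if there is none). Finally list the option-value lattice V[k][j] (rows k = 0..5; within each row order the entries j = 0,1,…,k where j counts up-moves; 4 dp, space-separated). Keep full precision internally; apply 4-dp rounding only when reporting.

Δt=0.08240  u=1.14740  d=0.87154  q=0.48815  discount=0.99384
step 5 (expiry): payoffs max(K−S,0) = 50.9256 38.6049 22.3844 1.0297 0.0000 0.0000
step 4: (k=4,j=0): S=44.6619, (K−S)⁺=45.1881, hold=44.6346 ⇒ V=45.1881 exercise | (k=4,j=1): S=58.7986, (K−S)⁺=31.0514, hold=30.4978 ⇒ V=31.0514 exercise | (k=4,j=2): S=77.4100, (K−S)⁺=12.4400, hold=11.8864 ⇒ V=12.4400 exercise | (k=4,j=3): S=101.9124, (K−S)⁺=0.0000, hold=0.5238 ⇒ V=0.5238 continue | (k=4,j=4): S=134.1705, (K−S)⁺=0.0000, hold=0.0000 ⇒ V=0.0000 continue  boundary S*=77.4100
step 3: (k=3,j=0): S=51.2451, (K−S)⁺=38.6049, hold=38.0514 ⇒ V=38.6049 exercise | (k=3,j=1): S=67.4656, (K−S)⁺=22.3844, hold=21.8309 ⇒ V=22.3844 exercise | (k=3,j=2): S=88.8203, (K−S)⁺=1.0297, hold=6.5823 ⇒ V=6.5823 continue | (k=3,j=3): S=116.9343, (K−S)⁺=0.0000, hold=0.2665 ⇒ V=0.2665 continue  boundary S*=67.4656
step 2: (k=2,j=0): S=58.7986, (K−S)⁺=31.0514, hold=30.4978 ⇒ V=31.0514 exercise | (k=2,j=1): S=77.4100, (K−S)⁺=12.4400, hold=14.5802 ⇒ V=14.5802 continue | (k=2,j=2): S=101.9124, (K−S)⁺=0.0000, hold=3.4777 ⇒ V=3.4777 continue  boundary S*=58.7986
step 1: (k=1,j=0): S=67.4656, (K−S)⁺=22.3844, hold=22.8692 ⇒ V=22.8692 continue | (k=1,j=1): S=88.8203, (K−S)⁺=1.0297, hold=9.1041 ⇒ V=9.1041 continue  boundary S*=-
step 0: (k=0,j=0): S=77.4100, (K−S)⁺=12.4400, hold=16.0502 ⇒ V=16.0502 continue  boundary S*=-

price = 16.0502
boundary = - - 58.7986 67.4656 77.4100
tree:
16.0502
22.8692 9.1041
31.0514 14.5802 3.4777
38.6049 22.3844 6.5823 0.2665
45.1881 31.0514 12.4400 0.5238 0.0000
50.9256 38.6049 22.3844 1.0297 0.0000 0.0000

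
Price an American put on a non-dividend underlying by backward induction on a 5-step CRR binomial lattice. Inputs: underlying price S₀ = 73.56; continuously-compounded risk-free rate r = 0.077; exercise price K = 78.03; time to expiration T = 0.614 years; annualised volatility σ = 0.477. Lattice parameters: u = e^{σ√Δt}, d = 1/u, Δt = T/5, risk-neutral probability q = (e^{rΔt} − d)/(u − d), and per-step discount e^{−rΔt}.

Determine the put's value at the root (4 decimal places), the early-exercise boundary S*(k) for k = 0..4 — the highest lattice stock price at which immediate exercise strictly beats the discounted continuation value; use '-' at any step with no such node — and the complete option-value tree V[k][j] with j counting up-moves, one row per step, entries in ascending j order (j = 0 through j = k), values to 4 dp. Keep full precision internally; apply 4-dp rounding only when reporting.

price = 12.1937
boundary = - - 52.6567 44.5512 52.6567
tree:
12.1937
17.9657 6.3417
25.3733 10.5007 2.0774
33.4788 16.7757 4.0849 0.0000
40.3366 25.3733 8.0320 0.0000 0.0000
46.1388 33.4788 15.7932 0.0000 0.0000 0.0000

Δt=0.12280  u=1.18194  d=0.84607  q=0.48659  discount=0.99059
step 5 (expiry): payoffs max(K−S,0) = 46.1388 33.4788 15.7932 0.0000 0.0000 0.0000
step 4: (k=4,j=0): S=37.6934, (K−S)⁺=40.3366, hold=39.6023 ⇒ V=40.3366 exercise | (k=4,j=1): S=52.6567, (K−S)⁺=25.3733, hold=24.6390 ⇒ V=25.3733 exercise | (k=4,j=2): S=73.5600, (K−S)⁺=4.4700, hold=8.0320 ⇒ V=8.0320 continue | (k=4,j=3): S=102.7614, (K−S)⁺=0.0000, hold=0.0000 ⇒ V=0.0000 continue | (k=4,j=4): S=143.5551, (K−S)⁺=0.0000, hold=0.0000 ⇒ V=0.0000 continue  boundary S*=52.6567
step 3: (k=3,j=0): S=44.5512, (K−S)⁺=33.4788, hold=32.7445 ⇒ V=33.4788 exercise | (k=3,j=1): S=62.2368, (K−S)⁺=15.7932, hold=16.7757 ⇒ V=16.7757 continue | (k=3,j=2): S=86.9433, (K−S)⁺=0.0000, hold=4.0849 ⇒ V=4.0849 continue | (k=3,j=3): S=121.4575, (K−S)⁺=0.0000, hold=0.0000 ⇒ V=0.0000 continue  boundary S*=44.5512
step 2: (k=2,j=0): S=52.6567, (K−S)⁺=25.3733, hold=25.1126 ⇒ V=25.3733 exercise | (k=2,j=1): S=73.5600, (K−S)⁺=4.4700, hold=10.5007 ⇒ V=10.5007 continue | (k=2,j=2): S=102.7614, (K−S)⁺=0.0000, hold=2.0774 ⇒ V=2.0774 continue  boundary S*=52.6567
step 1: (k=1,j=0): S=62.2368, (K−S)⁺=15.7932, hold=17.9657 ⇒ V=17.9657 continue | (k=1,j=1): S=86.9433, (K−S)⁺=0.0000, hold=6.3417 ⇒ V=6.3417 continue  boundary S*=-
step 0: (k=0,j=0): S=73.5600, (K−S)⁺=4.4700, hold=12.1937 ⇒ V=12.1937 continue  boundary S*=-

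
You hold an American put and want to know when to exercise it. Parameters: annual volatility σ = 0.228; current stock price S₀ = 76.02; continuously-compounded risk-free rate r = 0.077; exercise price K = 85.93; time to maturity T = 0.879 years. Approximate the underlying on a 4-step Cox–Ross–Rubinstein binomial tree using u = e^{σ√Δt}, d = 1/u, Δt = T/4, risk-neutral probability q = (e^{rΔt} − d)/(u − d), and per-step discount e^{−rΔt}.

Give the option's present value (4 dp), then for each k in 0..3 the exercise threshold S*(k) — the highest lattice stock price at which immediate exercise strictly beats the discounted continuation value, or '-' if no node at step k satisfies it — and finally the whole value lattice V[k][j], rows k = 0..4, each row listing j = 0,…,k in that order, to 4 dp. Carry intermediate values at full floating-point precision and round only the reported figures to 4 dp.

Δt=0.21975  u=1.11280  d=0.89863  q=0.55298  discount=0.98322
step 4 (expiry): payoffs max(K−S,0) = 36.3556 24.5407 9.9100 0.0000 0.0000
step 3: (k=3,j=0): S=55.1664, (K−S)⁺=30.7636, hold=29.3218 ⇒ V=30.7636 exercise | (k=3,j=1): S=68.3141, (K−S)⁺=17.6159, hold=16.1742 ⇒ V=17.6159 exercise | (k=3,j=2): S=84.5952, (K−S)⁺=1.3348, hold=4.3556 ⇒ V=4.3556 continue | (k=3,j=3): S=104.7565, (K−S)⁺=0.0000, hold=0.0000 ⇒ V=0.0000 continue  boundary S*=68.3141
step 2: (k=2,j=0): S=61.3893, (K−S)⁺=24.5407, hold=23.0990 ⇒ V=24.5407 exercise | (k=2,j=1): S=76.0200, (K−S)⁺=9.9100, hold=10.1106 ⇒ V=10.1106 continue | (k=2,j=2): S=94.1376, (K−S)⁺=0.0000, hold=1.9144 ⇒ V=1.9144 continue  boundary S*=61.3893
step 1: (k=1,j=0): S=68.3141, (K−S)⁺=17.6159, hold=16.2833 ⇒ V=17.6159 exercise | (k=1,j=1): S=84.5952, (K−S)⁺=1.3348, hold=5.4846 ⇒ V=5.4846 continue  boundary S*=68.3141
step 0: (k=0,j=0): S=76.0200, (K−S)⁺=9.9100, hold=10.7245 ⇒ V=10.7245 continue  boundary S*=-

price = 10.7245
boundary = - 68.3141 61.3893 68.3141
tree:
10.7245
17.6159 5.4846
24.5407 10.1106 1.9144
30.7636 17.6159 4.3556 0.0000
36.3556 24.5407 9.9100 0.0000 0.0000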